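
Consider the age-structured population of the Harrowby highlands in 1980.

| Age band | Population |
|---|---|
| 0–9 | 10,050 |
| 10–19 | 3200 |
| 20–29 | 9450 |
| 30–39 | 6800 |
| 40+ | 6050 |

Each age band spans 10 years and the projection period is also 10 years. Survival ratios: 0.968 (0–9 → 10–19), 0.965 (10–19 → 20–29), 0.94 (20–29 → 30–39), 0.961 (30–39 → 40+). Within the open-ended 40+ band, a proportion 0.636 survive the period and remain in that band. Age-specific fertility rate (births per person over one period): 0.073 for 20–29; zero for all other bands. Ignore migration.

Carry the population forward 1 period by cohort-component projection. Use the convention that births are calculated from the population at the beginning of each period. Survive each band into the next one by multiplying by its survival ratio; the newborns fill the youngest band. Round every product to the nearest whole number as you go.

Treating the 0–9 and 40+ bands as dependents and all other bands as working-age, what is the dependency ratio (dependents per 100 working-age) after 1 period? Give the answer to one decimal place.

51.0

— Period 1 —
Births: 9450 * 0.073 = 690
10–19: 10050 * 0.968 = 9728
20–29: 3200 * 0.965 = 3088
30–39: 9450 * 0.94 = 8883
40+: 6800 * 0.961 + 6050 * 0.636 = 6535 + 3848 = 10383
Giving 690 / 9728 / 3088 / 8883 / 10383.
Dependents (band 0–9 + band 40+) = 690 + 10383 = 11073; working-age = 21699; ratio = 11073/21699 × 100 = 51.0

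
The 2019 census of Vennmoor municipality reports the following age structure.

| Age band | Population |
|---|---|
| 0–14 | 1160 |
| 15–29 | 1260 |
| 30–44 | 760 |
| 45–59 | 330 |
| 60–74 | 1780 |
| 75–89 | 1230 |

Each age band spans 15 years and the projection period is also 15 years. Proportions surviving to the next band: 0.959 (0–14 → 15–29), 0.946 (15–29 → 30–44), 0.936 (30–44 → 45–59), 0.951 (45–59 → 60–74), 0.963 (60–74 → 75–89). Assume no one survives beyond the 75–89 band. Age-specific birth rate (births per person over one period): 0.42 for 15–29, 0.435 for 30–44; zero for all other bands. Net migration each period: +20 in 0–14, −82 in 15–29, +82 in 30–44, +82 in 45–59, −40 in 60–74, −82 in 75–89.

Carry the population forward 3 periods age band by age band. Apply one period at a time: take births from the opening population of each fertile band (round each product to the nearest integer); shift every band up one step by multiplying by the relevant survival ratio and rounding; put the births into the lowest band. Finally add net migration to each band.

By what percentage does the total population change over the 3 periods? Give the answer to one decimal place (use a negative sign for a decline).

(Bands numbered youngest = 1 to oldest = 6.)
Period 1.
Births: 1260 * 0.42 = 529  |  760 * 0.435 = 331 → total 860
Band 2: 1160 * 0.959 = 1112
Band 3: 1260 * 0.946 = 1192
Band 4: 760 * 0.936 = 711
Band 5: 330 * 0.951 = 314
Band 6: 1780 * 0.963 = 1714
Net migration: Band 1 + 20 → 880; Band 2 − 82 → 1030; Band 3 + 82 → 1274; Band 4 + 82 → 793; Band 5 − 40 → 274; Band 6 − 82 → 1632
End of period: [880, 1030, 1274, 793, 274, 1632]
Period 2.
Births: 1030 * 0.42 = 433  |  1274 * 0.435 = 554 → total 987
Band 2: 880 * 0.959 = 844
Band 3: 1030 * 0.946 = 974
Band 4: 1274 * 0.936 = 1192
Band 5: 793 * 0.951 = 754
Band 6: 274 * 0.963 = 264
Net migration: Band 1 + 20 → 1007; Band 2 − 82 → 762; Band 3 + 82 → 1056; Band 4 + 82 → 1274; Band 5 − 40 → 714; Band 6 − 82 → 182
End of period: [1007, 762, 1056, 1274, 714, 182]
Period 3.
Births: 762 * 0.42 = 320  |  1056 * 0.435 = 459 → total 779
Band 2: 1007 * 0.959 = 966
Band 3: 762 * 0.946 = 721
Band 4: 1056 * 0.936 = 988
Band 5: 1274 * 0.951 = 1212
Band 6: 714 * 0.963 = 688
Net migration: Band 1 + 20 → 799; Band 2 − 82 → 884; Band 3 + 82 → 803; Band 4 + 82 → 1070; Band 5 − 40 → 1172; Band 6 − 82 → 606
End of period: [799, 884, 803, 1070, 1172, 606]
Total: 6520 → 5334; change = -1186; percentage change = -18.2%

-18.2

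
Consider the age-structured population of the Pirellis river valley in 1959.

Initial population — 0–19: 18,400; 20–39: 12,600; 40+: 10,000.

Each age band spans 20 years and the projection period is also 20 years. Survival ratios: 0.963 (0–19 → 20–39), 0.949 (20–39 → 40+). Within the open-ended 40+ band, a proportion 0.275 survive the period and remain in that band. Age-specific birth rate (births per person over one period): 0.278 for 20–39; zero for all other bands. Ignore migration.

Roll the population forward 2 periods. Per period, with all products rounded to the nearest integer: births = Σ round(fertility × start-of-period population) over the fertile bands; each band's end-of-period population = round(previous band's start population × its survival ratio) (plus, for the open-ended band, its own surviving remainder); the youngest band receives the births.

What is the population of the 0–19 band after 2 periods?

After projecting period 1:
Births: 12600 * 0.278 = 3503
20–39: 18400 * 0.963 = 17719
40+: 12600 * 0.949 + 10000 * 0.275 = 11957 + 2750 = 14707
Population now: 0–19=3503, 20–39=17719, 40+=14707
After projecting period 2:
Births: 17719 * 0.278 = 4926
20–39: 3503 * 0.963 = 3373
40+: 17719 * 0.949 + 14707 * 0.275 = 16815 + 4044 = 20859
Population now: 0–19=4926, 20–39=3373, 40+=20859

4926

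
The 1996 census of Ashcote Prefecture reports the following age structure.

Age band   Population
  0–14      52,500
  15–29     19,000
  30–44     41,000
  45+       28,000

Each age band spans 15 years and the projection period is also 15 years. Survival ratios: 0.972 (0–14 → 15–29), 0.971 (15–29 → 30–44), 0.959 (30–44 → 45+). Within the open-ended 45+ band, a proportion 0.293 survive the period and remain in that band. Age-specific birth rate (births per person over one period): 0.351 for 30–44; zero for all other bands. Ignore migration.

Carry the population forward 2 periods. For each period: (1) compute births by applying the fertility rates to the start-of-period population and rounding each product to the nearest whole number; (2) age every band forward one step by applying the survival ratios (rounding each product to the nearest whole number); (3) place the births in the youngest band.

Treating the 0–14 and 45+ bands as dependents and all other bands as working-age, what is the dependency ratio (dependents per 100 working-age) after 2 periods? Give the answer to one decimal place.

Call the bands 1 to 4, youngest first.
Period 1:
Births: 41000 × 0.351 = 14391
Band 2: 52500 × 0.972 = 51030
Band 3: 19000 × 0.971 = 18449
Band 4: 41000 × 0.959 + 28000 × 0.293 = 39319 + 8204 = 47523
Giving 14391 / 51030 / 18449 / 47523.
Period 2:
Births: 18449 × 0.351 = 6476
Band 2: 14391 × 0.972 = 13988
Band 3: 51030 × 0.971 = 49550
Band 4: 18449 × 0.959 + 47523 × 0.293 = 17693 + 13924 = 31617
Giving 6476 / 13988 / 49550 / 31617.
Dependents (band 0–14 + band 45+) = 6476 + 31617 = 38093; working-age = 63538; ratio = 38093/63538 × 100 = 60.0

60.0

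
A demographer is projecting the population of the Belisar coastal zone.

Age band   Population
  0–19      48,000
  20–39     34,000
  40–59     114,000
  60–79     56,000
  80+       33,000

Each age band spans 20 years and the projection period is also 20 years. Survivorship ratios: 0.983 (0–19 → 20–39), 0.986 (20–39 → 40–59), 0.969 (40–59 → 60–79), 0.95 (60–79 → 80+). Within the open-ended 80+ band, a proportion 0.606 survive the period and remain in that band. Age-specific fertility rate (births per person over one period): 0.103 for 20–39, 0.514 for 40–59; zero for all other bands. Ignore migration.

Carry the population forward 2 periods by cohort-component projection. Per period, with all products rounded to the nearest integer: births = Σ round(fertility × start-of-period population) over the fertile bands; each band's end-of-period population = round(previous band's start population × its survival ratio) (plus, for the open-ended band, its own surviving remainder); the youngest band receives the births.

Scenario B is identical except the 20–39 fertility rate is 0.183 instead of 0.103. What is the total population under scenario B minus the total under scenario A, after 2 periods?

6449

Period 1.
Births: 34000 × 0.103 = 3502 ; 114000 × 0.514 = 58596 → 62098
20–39: 48000 × 0.983 = 47184
40–59: 34000 × 0.986 = 33524
60–79: 114000 × 0.969 = 110466
80+: 56000 × 0.95 + 33000 × 0.606 = 53200 + 19998 = 73198
End of period: [62098, 47184, 33524, 110466, 73198]
Period 2.
Births: 47184 × 0.103 = 4860 ; 33524 × 0.514 = 17231 → 22091
20–39: 62098 × 0.983 = 61042
40–59: 47184 × 0.986 = 46523
60–79: 33524 × 0.969 = 32485
80+: 110466 × 0.95 + 73198 × 0.606 = 104943 + 44358 = 149301
End of period: [22091, 61042, 46523, 32485, 149301]
Scenario A total after 2 periods: 311442
Scenario B projection —
Period 1.
Births: 34000 × 0.183 = 6222 ; 114000 × 0.514 = 58596 → 64818
20–39: 48000 × 0.983 = 47184
40–59: 34000 × 0.986 = 33524
60–79: 114000 × 0.969 = 110466
80+: 56000 × 0.95 + 33000 × 0.606 = 53200 + 19998 = 73198
End of period: [64818, 47184, 33524, 110466, 73198]
Period 2.
Births: 47184 × 0.183 = 8635 ; 33524 × 0.514 = 17231 → 25866
20–39: 64818 × 0.983 = 63716
40–59: 47184 × 0.986 = 46523
60–79: 33524 × 0.969 = 32485
80+: 110466 × 0.95 + 73198 × 0.606 = 104943 + 44358 = 149301
End of period: [25866, 63716, 46523, 32485, 149301]
Scenario B total after 2 periods: 317891
Difference B − A = 317891 − 311442 = 6449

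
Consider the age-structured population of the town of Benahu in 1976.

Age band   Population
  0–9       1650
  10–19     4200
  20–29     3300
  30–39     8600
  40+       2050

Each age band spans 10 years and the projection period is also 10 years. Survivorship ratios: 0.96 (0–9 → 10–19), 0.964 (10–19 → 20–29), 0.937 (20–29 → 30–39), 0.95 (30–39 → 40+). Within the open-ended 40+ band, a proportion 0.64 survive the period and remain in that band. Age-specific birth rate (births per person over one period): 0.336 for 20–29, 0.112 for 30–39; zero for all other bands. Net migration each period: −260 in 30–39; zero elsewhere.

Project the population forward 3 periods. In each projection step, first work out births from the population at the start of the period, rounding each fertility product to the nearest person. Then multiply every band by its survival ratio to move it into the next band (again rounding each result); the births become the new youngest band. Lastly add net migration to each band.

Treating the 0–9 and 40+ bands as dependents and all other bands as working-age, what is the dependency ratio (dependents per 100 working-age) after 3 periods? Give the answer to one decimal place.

210.1

Period 1.
Births: 3300 * 0.336 = 1109  |  8600 * 0.112 = 963 ⇒ total 2072
10–19: 1650 * 0.96 = 1584
20–29: 4200 * 0.964 = 4049
30–39: 3300 * 0.937 = 3092
40+: 8600 * 0.95 + 2050 * 0.64 = 8170 + 1312 = 9482
Net migration: 30–39 − 260 → 2832
→ [2072, 1584, 4049, 2832, 9482]
Period 2.
Births: 4049 * 0.336 = 1360  |  2832 * 0.112 = 317 ⇒ total 1677
10–19: 2072 * 0.96 = 1989
20–29: 1584 * 0.964 = 1527
30–39: 4049 * 0.937 = 3794
40+: 2832 * 0.95 + 9482 * 0.64 = 2690 + 6068 = 8758
Net migration: 30–39 − 260 → 3534
→ [1677, 1989, 1527, 3534, 8758]
Period 3.
Births: 1527 * 0.336 = 513  |  3534 * 0.112 = 396 ⇒ total 909
10–19: 1677 * 0.96 = 1610
20–29: 1989 * 0.964 = 1917
30–39: 1527 * 0.937 = 1431
40+: 3534 * 0.95 + 8758 * 0.64 = 3357 + 5605 = 8962
Net migration: 30–39 − 260 → 1171
→ [909, 1610, 1917, 1171, 8962]
Dependents (band 0–9 + band 40+) = 909 + 8962 = 9871; working-age = 4698; ratio = 9871/4698 × 100 = 210.1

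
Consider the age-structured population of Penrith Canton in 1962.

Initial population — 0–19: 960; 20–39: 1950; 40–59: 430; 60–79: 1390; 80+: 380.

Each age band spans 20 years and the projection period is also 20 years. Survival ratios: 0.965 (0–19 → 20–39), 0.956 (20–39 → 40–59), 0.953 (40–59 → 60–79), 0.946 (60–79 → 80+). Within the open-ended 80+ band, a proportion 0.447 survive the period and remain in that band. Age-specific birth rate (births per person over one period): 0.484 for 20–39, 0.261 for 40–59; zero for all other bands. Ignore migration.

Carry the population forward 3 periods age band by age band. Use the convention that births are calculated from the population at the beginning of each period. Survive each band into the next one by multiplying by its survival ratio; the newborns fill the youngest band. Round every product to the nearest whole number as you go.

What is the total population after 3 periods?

5593

Period 1:
Births: 1950 * 0.484 = 944, 430 * 0.261 = 112 ⇒ total 1056
20–39: 960 * 0.965 = 926
40–59: 1950 * 0.956 = 1864
60–79: 430 * 0.953 = 410
80+: 1390 * 0.946 + 380 * 0.447 = 1315 + 170 = 1485
→ [1056, 926, 1864, 410, 1485]
Period 2:
Births: 926 * 0.484 = 448, 1864 * 0.261 = 487 ⇒ total 935
20–39: 1056 * 0.965 = 1019
40–59: 926 * 0.956 = 885
60–79: 1864 * 0.953 = 1776
80+: 410 * 0.946 + 1485 * 0.447 = 388 + 664 = 1052
→ [935, 1019, 885, 1776, 1052]
Period 3:
Births: 1019 * 0.484 = 493, 885 * 0.261 = 231 ⇒ total 724
20–39: 935 * 0.965 = 902
40–59: 1019 * 0.956 = 974
60–79: 885 * 0.953 = 843
80+: 1776 * 0.946 + 1052 * 0.447 = 1680 + 470 = 2150
→ [724, 902, 974, 843, 2150]
Total after period 3: 724 + 902 + 974 + 843 + 2150 = 5593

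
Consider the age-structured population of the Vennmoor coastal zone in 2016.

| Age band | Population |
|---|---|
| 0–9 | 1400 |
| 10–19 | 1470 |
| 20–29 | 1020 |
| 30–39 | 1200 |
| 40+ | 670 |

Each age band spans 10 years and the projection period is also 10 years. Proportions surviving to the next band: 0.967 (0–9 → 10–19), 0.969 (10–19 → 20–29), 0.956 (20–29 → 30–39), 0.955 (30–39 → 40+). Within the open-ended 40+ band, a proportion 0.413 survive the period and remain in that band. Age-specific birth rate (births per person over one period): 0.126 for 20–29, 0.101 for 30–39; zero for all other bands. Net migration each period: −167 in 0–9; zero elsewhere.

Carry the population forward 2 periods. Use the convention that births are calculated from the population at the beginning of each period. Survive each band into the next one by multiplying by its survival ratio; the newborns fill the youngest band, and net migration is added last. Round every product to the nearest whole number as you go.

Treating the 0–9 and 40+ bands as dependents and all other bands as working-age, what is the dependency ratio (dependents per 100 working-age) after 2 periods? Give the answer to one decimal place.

59.2

Period 1.
Births: 1020 × 0.126 = 129  |  1200 × 0.101 = 121 → total 250
10–19: 1400 × 0.967 = 1354
20–29: 1470 × 0.969 = 1424
30–39: 1020 × 0.956 = 975
40+: 1200 × 0.955 + 670 × 0.413 = 1146 + 277 = 1423
Net migration: 0–9 − 167 → 83
Population now: 0–9=83, 10–19=1354, 20–29=1424, 30–39=975, 40+=1423
Period 2.
Births: 1424 × 0.126 = 179  |  975 × 0.101 = 98 → total 277
10–19: 83 × 0.967 = 80
20–29: 1354 × 0.969 = 1312
30–39: 1424 × 0.956 = 1361
40+: 975 × 0.955 + 1423 × 0.413 = 931 + 588 = 1519
Net migration: 0–9 − 167 → 110
Population now: 0–9=110, 10–19=80, 20–29=1312, 30–39=1361, 40+=1519
Dependents (band 0–9 + band 40+) = 110 + 1519 = 1629; working-age = 2753; ratio = 1629/2753 × 100 = 59.2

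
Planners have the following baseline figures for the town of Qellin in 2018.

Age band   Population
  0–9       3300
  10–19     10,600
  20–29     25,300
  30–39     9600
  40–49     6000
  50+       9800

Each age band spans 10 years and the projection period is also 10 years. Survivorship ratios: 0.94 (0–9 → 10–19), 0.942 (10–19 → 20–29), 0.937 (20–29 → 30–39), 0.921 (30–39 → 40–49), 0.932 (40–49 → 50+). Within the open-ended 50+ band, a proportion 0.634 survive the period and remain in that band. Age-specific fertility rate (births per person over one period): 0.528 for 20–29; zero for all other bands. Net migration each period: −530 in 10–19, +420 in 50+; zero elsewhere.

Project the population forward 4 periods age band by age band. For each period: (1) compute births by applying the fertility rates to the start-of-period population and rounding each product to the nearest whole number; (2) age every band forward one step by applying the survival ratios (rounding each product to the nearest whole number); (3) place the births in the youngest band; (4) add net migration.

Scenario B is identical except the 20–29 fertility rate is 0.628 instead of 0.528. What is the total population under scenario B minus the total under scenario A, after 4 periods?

5754

(Groups numbered youngest = 1 to oldest = 6.)
After projecting period 1:
Births: 25300 × 0.528 = 13358
Group 2: 3300 × 0.94 = 3102
Group 3: 10600 × 0.942 = 9985
Group 4: 25300 × 0.937 = 23706
Group 5: 9600 × 0.921 = 8842
Group 6: 6000 × 0.932 + 9800 × 0.634 = 5592 + 6213 = 11805
Net migration: Group 2 − 530 → 2572; Group 6 + 420 → 12225
Giving 13358 / 2572 / 9985 / 23706 / 8842 / 12225.
After projecting period 2:
Births: 9985 × 0.528 = 5272
Group 2: 13358 × 0.94 = 12557
Group 3: 2572 × 0.942 = 2423
Group 4: 9985 × 0.937 = 9356
Group 5: 23706 × 0.921 = 21833
Group 6: 8842 × 0.932 + 12225 × 0.634 = 8241 + 7751 = 15992
Net migration: Group 2 − 530 → 12027; Group 6 + 420 → 16412
Giving 5272 / 12027 / 2423 / 9356 / 21833 / 16412.
After projecting period 3:
Births: 2423 × 0.528 = 1279
Group 2: 5272 × 0.94 = 4956
Group 3: 12027 × 0.942 = 11329
Group 4: 2423 × 0.937 = 2270
Group 5: 9356 × 0.921 = 8617
Group 6: 21833 × 0.932 + 16412 × 0.634 = 20348 + 10405 = 30753
Net migration: Group 2 − 530 → 4426; Group 6 + 420 → 31173
Giving 1279 / 4426 / 11329 / 2270 / 8617 / 31173.
After projecting period 4:
Births: 11329 × 0.528 = 5982
Group 2: 1279 × 0.94 = 1202
Group 3: 4426 × 0.942 = 4169
Group 4: 11329 × 0.937 = 10615
Group 5: 2270 × 0.921 = 2091
Group 6: 8617 × 0.932 + 31173 × 0.634 = 8031 + 19764 = 27795
Net migration: Group 2 − 530 → 672; Group 6 + 420 → 28215
Giving 5982 / 672 / 4169 / 10615 / 2091 / 28215.
Scenario A total after 4 periods: 51744
Scenario B projection —
After projecting period 1:
Births: 25300 × 0.628 = 15888
Group 2: 3300 × 0.94 = 3102
Group 3: 10600 × 0.942 = 9985
Group 4: 25300 × 0.937 = 23706
Group 5: 9600 × 0.921 = 8842
Group 6: 6000 × 0.932 + 9800 × 0.634 = 5592 + 6213 = 11805
Net migration: Group 2 − 530 → 2572; Group 6 + 420 → 12225
Giving 15888 / 2572 / 9985 / 23706 / 8842 / 12225.
After projecting period 2:
Births: 9985 × 0.628 = 6271
Group 2: 15888 × 0.94 = 14935
Group 3: 2572 × 0.942 = 2423
Group 4: 9985 × 0.937 = 9356
Group 5: 23706 × 0.921 = 21833
Group 6: 8842 × 0.932 + 12225 × 0.634 = 8241 + 7751 = 15992
Net migration: Group 2 − 530 → 14405; Group 6 + 420 → 16412
Giving 6271 / 14405 / 2423 / 9356 / 21833 / 16412.
After projecting period 3:
Births: 2423 × 0.628 = 1522
Group 2: 6271 × 0.94 = 5895
Group 3: 14405 × 0.942 = 13570
Group 4: 2423 × 0.937 = 2270
Group 5: 9356 × 0.921 = 8617
Group 6: 21833 × 0.932 + 16412 × 0.634 = 20348 + 10405 = 30753
Net migration: Group 2 − 530 → 5365; Group 6 + 420 → 31173
Giving 1522 / 5365 / 13570 / 2270 / 8617 / 31173.
After projecting period 4:
Births: 13570 × 0.628 = 8522
Group 2: 1522 × 0.94 = 1431
Group 3: 5365 × 0.942 = 5054
Group 4: 13570 × 0.937 = 12715
Group 5: 2270 × 0.921 = 2091
Group 6: 8617 × 0.932 + 31173 × 0.634 = 8031 + 19764 = 27795
Net migration: Group 2 − 530 → 901; Group 6 + 420 → 28215
Giving 8522 / 901 / 5054 / 12715 / 2091 / 28215.
Scenario B total after 4 periods: 57498
Difference B − A = 57498 − 51744 = 5754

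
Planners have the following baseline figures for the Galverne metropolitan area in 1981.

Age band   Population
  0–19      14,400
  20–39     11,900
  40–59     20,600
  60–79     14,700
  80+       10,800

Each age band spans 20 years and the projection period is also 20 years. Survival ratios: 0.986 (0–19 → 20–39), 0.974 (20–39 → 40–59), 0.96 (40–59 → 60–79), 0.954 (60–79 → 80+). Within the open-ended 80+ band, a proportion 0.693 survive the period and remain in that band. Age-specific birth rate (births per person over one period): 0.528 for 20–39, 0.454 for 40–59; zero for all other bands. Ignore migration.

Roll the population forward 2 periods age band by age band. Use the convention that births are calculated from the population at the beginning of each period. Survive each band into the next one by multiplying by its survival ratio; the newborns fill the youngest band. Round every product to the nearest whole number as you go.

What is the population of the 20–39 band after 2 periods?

15416

After projecting period 1:
Births: 11900 × 0.528 = 6283  |  20600 × 0.454 = 9352 → 15635
20–39: 14400 × 0.986 = 14198
40–59: 11900 × 0.974 = 11591
60–79: 20600 × 0.96 = 19776
80+: 14700 × 0.954 + 10800 × 0.693 = 14024 + 7484 = 21508
Population now: 0–19=15635, 20–39=14198, 40–59=11591, 60–79=19776, 80+=21508
After projecting period 2:
Births: 14198 × 0.528 = 7497  |  11591 × 0.454 = 5262 → 12759
20–39: 15635 × 0.986 = 15416
40–59: 14198 × 0.974 = 13829
60–79: 11591 × 0.96 = 11127
80+: 19776 × 0.954 + 21508 × 0.693 = 18866 + 14905 = 33771
Population now: 0–19=12759, 20–39=15416, 40–59=13829, 60–79=11127, 80+=33771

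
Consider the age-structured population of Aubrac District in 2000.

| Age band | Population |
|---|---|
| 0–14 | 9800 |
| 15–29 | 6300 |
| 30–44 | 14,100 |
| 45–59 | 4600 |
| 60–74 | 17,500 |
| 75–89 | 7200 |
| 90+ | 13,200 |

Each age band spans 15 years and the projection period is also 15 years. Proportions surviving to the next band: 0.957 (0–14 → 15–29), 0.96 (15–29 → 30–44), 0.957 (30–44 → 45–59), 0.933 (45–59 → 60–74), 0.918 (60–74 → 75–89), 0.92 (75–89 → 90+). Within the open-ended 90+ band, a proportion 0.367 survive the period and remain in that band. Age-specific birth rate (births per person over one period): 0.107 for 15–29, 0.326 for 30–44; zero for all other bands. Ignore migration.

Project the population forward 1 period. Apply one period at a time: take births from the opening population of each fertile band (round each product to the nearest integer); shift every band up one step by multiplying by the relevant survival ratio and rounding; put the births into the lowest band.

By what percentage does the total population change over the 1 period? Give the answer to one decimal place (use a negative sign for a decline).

-9.2

Numbering the bands 1..7 from youngest to oldest:
Period 1.
Births: 6300 × 0.107 = 674, 14100 × 0.326 = 4597 → total 5271
Band 2: 9800 × 0.957 = 9379
Band 3: 6300 × 0.96 = 6048
Band 4: 14100 × 0.957 = 13494
Band 5: 4600 × 0.933 = 4292
Band 6: 17500 × 0.918 = 16065
Band 7: 7200 × 0.92 + 13200 × 0.367 = 6624 + 4844 = 11468
End of period: [5271, 9379, 6048, 13494, 4292, 16065, 11468]
Total: 72700 → 66017; change = -6683; percentage change = -9.2%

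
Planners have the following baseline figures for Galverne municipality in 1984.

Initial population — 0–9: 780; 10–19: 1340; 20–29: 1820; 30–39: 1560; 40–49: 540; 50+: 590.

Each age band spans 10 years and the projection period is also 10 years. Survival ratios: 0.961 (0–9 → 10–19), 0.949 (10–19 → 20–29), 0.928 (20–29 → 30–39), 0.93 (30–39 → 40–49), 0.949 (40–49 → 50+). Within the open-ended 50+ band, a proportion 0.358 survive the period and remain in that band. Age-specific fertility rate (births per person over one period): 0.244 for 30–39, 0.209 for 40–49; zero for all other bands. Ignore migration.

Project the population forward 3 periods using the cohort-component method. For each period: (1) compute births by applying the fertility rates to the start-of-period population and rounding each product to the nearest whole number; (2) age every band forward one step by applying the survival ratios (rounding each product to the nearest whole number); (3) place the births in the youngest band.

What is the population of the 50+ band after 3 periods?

Period 1.
Births: 1560 × 0.244 = 381  |  540 × 0.209 = 113 → total 494
10–19: 780 × 0.961 = 750
20–29: 1340 × 0.949 = 1272
30–39: 1820 × 0.928 = 1689
40–49: 1560 × 0.93 = 1451
50+: 540 × 0.949 + 590 × 0.358 = 512 + 211 = 723
Giving 494 / 750 / 1272 / 1689 / 1451 / 723.
Period 2.
Births: 1689 × 0.244 = 412  |  1451 × 0.209 = 303 → total 715
10–19: 494 × 0.961 = 475
20–29: 750 × 0.949 = 712
30–39: 1272 × 0.928 = 1180
40–49: 1689 × 0.93 = 1571
50+: 1451 × 0.949 + 723 × 0.358 = 1377 + 259 = 1636
Giving 715 / 475 / 712 / 1180 / 1571 / 1636.
Period 3.
Births: 1180 × 0.244 = 288  |  1571 × 0.209 = 328 → total 616
10–19: 715 × 0.961 = 687
20–29: 475 × 0.949 = 451
30–39: 712 × 0.928 = 661
40–49: 1180 × 0.93 = 1097
50+: 1571 × 0.949 + 1636 × 0.358 = 1491 + 586 = 2077
Giving 616 / 687 / 451 / 661 / 1097 / 2077.

2077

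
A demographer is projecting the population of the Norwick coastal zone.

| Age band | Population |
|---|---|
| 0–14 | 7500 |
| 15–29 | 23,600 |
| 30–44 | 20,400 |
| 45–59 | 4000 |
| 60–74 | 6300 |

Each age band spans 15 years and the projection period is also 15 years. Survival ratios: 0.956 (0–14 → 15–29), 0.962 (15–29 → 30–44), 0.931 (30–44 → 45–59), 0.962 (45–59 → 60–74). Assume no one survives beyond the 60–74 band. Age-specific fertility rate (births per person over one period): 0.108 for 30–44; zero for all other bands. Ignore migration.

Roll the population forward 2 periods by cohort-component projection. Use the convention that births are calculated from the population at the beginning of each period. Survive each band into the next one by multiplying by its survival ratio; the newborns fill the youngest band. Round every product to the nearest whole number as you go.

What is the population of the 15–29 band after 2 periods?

2106

— Period 1 —
Births: 20400 × 0.108 = 2203
15–29: 7500 × 0.956 = 7170
30–44: 23600 × 0.962 = 22703
45–59: 20400 × 0.931 = 18992
60–74: 4000 × 0.962 = 3848
Giving 2203 / 7170 / 22703 / 18992 / 3848.
— Period 2 —
Births: 22703 × 0.108 = 2452
15–29: 2203 × 0.956 = 2106
30–44: 7170 × 0.962 = 6898
45–59: 22703 × 0.931 = 21136
60–74: 18992 × 0.962 = 18270
Giving 2452 / 2106 / 6898 / 21136 / 18270.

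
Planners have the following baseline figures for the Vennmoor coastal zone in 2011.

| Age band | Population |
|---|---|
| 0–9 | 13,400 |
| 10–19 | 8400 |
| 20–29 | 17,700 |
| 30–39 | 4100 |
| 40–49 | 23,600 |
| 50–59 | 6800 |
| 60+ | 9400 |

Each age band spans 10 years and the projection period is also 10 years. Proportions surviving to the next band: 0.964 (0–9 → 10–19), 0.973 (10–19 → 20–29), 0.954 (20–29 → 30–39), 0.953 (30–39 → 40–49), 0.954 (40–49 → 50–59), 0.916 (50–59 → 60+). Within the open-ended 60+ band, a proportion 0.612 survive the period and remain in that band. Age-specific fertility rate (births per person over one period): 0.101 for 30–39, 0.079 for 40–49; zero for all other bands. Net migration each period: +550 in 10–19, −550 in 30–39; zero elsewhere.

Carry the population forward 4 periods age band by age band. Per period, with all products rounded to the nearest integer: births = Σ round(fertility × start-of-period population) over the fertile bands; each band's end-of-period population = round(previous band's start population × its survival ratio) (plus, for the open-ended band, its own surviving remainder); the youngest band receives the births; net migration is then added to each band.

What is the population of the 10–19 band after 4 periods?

(Groups numbered youngest = 1 to oldest = 7.)
[period 1]
Births: 4100 × 0.101 = 414  |  23600 × 0.079 = 1864 ⇒ total 2278
Group 2: 13400 × 0.964 = 12918
Group 3: 8400 × 0.973 = 8173
Group 4: 17700 × 0.954 = 16886
Group 5: 4100 × 0.953 = 3907
Group 6: 23600 × 0.954 = 22514
Group 7: 6800 × 0.916 + 9400 × 0.612 = 6229 + 5753 = 11982
Net migration: Group 2 + 550 → 13468; Group 4 − 550 → 16336
Giving 2278 / 13468 / 8173 / 16336 / 3907 / 22514 / 11982.
[period 2]
Births: 16336 × 0.101 = 1650  |  3907 × 0.079 = 309 ⇒ total 1959
Group 2: 2278 × 0.964 = 2196
Group 3: 13468 × 0.973 = 13104
Group 4: 8173 × 0.954 = 7797
Group 5: 16336 × 0.953 = 15568
Group 6: 3907 × 0.954 = 3727
Group 7: 22514 × 0.916 + 11982 × 0.612 = 20623 + 7333 = 27956
Net migration: Group 2 + 550 → 2746; Group 4 − 550 → 7247
Giving 1959 / 2746 / 13104 / 7247 / 15568 / 3727 / 27956.
[period 3]
Births: 7247 × 0.101 = 732  |  15568 × 0.079 = 1230 ⇒ total 1962
Group 2: 1959 × 0.964 = 1888
Group 3: 2746 × 0.973 = 2672
Group 4: 13104 × 0.954 = 12501
Group 5: 7247 × 0.953 = 6906
Group 6: 15568 × 0.954 = 14852
Group 7: 3727 × 0.916 + 27956 × 0.612 = 3414 + 17109 = 20523
Net migration: Group 2 + 550 → 2438; Group 4 − 550 → 11951
Giving 1962 / 2438 / 2672 / 11951 / 6906 / 14852 / 20523.
[period 4]
Births: 11951 × 0.101 = 1207  |  6906 × 0.079 = 546 ⇒ total 1753
Group 2: 1962 × 0.964 = 1891
Group 3: 2438 × 0.973 = 2372
Group 4: 2672 × 0.954 = 2549
Group 5: 11951 × 0.953 = 11389
Group 6: 6906 × 0.954 = 6588
Group 7: 14852 × 0.916 + 20523 × 0.612 = 13604 + 12560 = 26164
Net migration: Group 2 + 550 → 2441; Group 4 − 550 → 1999
Giving 1753 / 2441 / 2372 / 1999 / 11389 / 6588 / 26164.

2441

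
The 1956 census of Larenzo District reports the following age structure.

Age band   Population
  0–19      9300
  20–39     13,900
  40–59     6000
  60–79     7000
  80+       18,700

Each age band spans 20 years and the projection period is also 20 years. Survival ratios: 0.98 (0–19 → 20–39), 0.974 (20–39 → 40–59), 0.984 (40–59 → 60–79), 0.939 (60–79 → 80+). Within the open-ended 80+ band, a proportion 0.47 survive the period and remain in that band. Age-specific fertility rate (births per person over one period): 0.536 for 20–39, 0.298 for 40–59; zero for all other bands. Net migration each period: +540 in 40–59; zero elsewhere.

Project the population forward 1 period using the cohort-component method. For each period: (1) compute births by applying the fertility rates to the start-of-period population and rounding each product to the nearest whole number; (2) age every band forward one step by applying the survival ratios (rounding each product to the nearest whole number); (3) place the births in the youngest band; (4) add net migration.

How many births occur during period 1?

Call the groups 1 to 5, youngest first.
Period 1.
Births: 13900 * 0.536 = 7450 ; 6000 * 0.298 = 1788 → total 9238
Group 2: 9300 * 0.98 = 9114
Group 3: 13900 * 0.974 = 13539
Group 4: 6000 * 0.984 = 5904
Group 5: 7000 * 0.939 + 18700 * 0.47 = 6573 + 8789 = 15362
Net migration: Group 3 + 540 → 14079
Population now: 0–19=9238, 20–39=9114, 40–59=14079, 60–79=5904, 80+=15362

9238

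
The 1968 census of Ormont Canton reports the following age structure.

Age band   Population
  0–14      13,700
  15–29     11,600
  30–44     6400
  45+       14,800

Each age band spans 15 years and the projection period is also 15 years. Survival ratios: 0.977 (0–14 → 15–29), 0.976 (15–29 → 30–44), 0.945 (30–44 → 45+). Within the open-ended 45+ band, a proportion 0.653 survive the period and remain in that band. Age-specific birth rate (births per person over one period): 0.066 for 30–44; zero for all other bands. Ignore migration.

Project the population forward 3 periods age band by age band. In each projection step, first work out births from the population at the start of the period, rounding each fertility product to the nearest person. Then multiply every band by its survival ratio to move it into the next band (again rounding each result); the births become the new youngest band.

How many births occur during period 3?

— Period 1 —
Births: 6400 × 0.066 = 422
15–29: 13700 × 0.977 = 13385
30–44: 11600 × 0.976 = 11322
45+: 6400 × 0.945 + 14800 × 0.653 = 6048 + 9664 = 15712
End of period: [422, 13385, 11322, 15712]
— Period 2 —
Births: 11322 × 0.066 = 747
15–29: 422 × 0.977 = 412
30–44: 13385 × 0.976 = 13064
45+: 11322 × 0.945 + 15712 × 0.653 = 10699 + 10260 = 20959
End of period: [747, 412, 13064, 20959]
— Period 3 —
Births: 13064 × 0.066 = 862
15–29: 747 × 0.977 = 730
30–44: 412 × 0.976 = 402
45+: 13064 × 0.945 + 20959 × 0.653 = 12345 + 13686 = 26031
End of period: [862, 730, 402, 26031]

862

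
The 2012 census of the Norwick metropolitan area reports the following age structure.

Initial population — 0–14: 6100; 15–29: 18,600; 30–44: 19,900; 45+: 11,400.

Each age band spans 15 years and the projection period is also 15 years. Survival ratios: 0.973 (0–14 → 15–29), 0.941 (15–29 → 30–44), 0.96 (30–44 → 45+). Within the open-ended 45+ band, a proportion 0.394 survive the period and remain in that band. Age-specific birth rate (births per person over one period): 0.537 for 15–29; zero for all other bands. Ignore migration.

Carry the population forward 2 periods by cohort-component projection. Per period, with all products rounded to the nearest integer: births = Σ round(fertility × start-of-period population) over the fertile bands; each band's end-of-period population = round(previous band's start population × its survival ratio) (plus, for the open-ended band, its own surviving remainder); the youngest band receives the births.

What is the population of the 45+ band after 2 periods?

Period 1:
Births: 18600 × 0.537 = 9988
15–29: 6100 × 0.973 = 5935
30–44: 18600 × 0.941 = 17503
45+: 19900 × 0.96 + 11400 × 0.394 = 19104 + 4492 = 23596
End of period: [9988, 5935, 17503, 23596]
Period 2:
Births: 5935 × 0.537 = 3187
15–29: 9988 × 0.973 = 9718
30–44: 5935 × 0.941 = 5585
45+: 17503 × 0.96 + 23596 × 0.394 = 16803 + 9297 = 26100
End of period: [3187, 9718, 5585, 26100]

26100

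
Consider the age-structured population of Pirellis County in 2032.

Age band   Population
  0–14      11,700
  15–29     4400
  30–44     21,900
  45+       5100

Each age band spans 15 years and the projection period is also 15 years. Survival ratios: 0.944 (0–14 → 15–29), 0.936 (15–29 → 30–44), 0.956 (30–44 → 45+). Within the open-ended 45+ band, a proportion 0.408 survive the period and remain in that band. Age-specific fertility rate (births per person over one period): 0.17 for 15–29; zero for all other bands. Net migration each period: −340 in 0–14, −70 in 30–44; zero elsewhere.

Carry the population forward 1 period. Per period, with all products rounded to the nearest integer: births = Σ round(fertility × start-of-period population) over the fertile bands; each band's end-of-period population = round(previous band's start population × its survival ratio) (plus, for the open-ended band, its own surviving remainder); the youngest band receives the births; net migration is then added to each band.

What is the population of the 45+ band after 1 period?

23017

Numbering the groups 1..4 from youngest to oldest:
Period 1:
Births: 4400 × 0.17 = 748
Group 2: 11700 × 0.944 = 11045
Group 3: 4400 × 0.936 = 4118
Group 4: 21900 × 0.956 + 5100 × 0.408 = 20936 + 2081 = 23017
Net migration: Group 1 − 340 → 408; Group 3 − 70 → 4048
Giving 408 / 11045 / 4048 / 23017.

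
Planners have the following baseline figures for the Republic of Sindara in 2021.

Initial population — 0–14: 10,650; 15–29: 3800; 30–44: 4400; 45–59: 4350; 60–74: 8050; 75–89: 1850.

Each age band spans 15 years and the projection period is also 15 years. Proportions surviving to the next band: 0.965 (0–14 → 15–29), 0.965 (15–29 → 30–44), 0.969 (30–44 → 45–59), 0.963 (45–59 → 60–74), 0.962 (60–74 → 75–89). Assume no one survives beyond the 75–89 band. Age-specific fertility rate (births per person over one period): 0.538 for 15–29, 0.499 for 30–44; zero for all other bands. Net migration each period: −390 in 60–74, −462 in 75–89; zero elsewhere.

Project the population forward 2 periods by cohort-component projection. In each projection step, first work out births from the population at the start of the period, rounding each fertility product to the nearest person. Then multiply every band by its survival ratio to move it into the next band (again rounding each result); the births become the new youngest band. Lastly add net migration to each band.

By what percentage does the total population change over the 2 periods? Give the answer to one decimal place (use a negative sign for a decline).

-3.8

[period 1]
Births: 3800 * 0.538 = 2044 ; 4400 * 0.499 = 2196 → 4240
15–29: 10650 * 0.965 = 10277
30–44: 3800 * 0.965 = 3667
45–59: 4400 * 0.969 = 4264
60–74: 4350 * 0.963 = 4189
75–89: 8050 * 0.962 = 7744
Net migration: 60–74 − 390 → 3799; 75–89 − 462 → 7282
Giving 4240 / 10277 / 3667 / 4264 / 3799 / 7282.
[period 2]
Births: 10277 * 0.538 = 5529 ; 3667 * 0.499 = 1830 → 7359
15–29: 4240 * 0.965 = 4092
30–44: 10277 * 0.965 = 9917
45–59: 3667 * 0.969 = 3553
60–74: 4264 * 0.963 = 4106
75–89: 3799 * 0.962 = 3655
Net migration: 60–74 − 390 → 3716; 75–89 − 462 → 3193
Giving 7359 / 4092 / 9917 / 3553 / 3716 / 3193.
Total: 33100 → 31830; change = -1270; percentage change = -3.8%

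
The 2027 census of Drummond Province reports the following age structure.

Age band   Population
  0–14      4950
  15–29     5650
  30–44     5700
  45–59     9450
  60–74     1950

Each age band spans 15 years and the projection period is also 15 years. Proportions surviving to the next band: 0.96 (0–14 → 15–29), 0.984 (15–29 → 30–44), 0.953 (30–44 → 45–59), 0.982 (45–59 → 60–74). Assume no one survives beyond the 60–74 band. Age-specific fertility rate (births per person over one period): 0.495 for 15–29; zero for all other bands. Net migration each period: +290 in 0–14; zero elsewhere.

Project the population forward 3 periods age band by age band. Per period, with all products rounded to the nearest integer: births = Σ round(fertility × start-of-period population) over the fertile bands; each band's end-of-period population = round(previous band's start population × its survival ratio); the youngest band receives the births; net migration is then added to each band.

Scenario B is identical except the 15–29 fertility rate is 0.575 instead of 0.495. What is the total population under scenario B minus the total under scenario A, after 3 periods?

1277

Let group 1 be 0–14 through group 5 = 60–74.
After projecting period 1:
Births: 5650 × 0.495 = 2797
Group 2: 4950 × 0.96 = 4752
Group 3: 5650 × 0.984 = 5560
Group 4: 5700 × 0.953 = 5432
Group 5: 9450 × 0.982 = 9280
Net migration: Group 1 + 290 → 3087
End of period: [3087, 4752, 5560, 5432, 9280]
After projecting period 2:
Births: 4752 × 0.495 = 2352
Group 2: 3087 × 0.96 = 2964
Group 3: 4752 × 0.984 = 4676
Group 4: 5560 × 0.953 = 5299
Group 5: 5432 × 0.982 = 5334
Net migration: Group 1 + 290 → 2642
End of period: [2642, 2964, 4676, 5299, 5334]
After projecting period 3:
Births: 2964 × 0.495 = 1467
Group 2: 2642 × 0.96 = 2536
Group 3: 2964 × 0.984 = 2917
Group 4: 4676 × 0.953 = 4456
Group 5: 5299 × 0.982 = 5204
Net migration: Group 1 + 290 → 1757
End of period: [1757, 2536, 2917, 4456, 5204]
Scenario A total after 3 periods: 16870
Scenario B projection —
After projecting period 1:
Births: 5650 × 0.575 = 3249
Group 2: 4950 × 0.96 = 4752
Group 3: 5650 × 0.984 = 5560
Group 4: 5700 × 0.953 = 5432
Group 5: 9450 × 0.982 = 9280
Net migration: Group 1 + 290 → 3539
End of period: [3539, 4752, 5560, 5432, 9280]
After projecting period 2:
Births: 4752 × 0.575 = 2732
Group 2: 3539 × 0.96 = 3397
Group 3: 4752 × 0.984 = 4676
Group 4: 5560 × 0.953 = 5299
Group 5: 5432 × 0.982 = 5334
Net migration: Group 1 + 290 → 3022
End of period: [3022, 3397, 4676, 5299, 5334]
After projecting period 3:
Births: 3397 × 0.575 = 1953
Group 2: 3022 × 0.96 = 2901
Group 3: 3397 × 0.984 = 3343
Group 4: 4676 × 0.953 = 4456
Group 5: 5299 × 0.982 = 5204
Net migration: Group 1 + 290 → 2243
End of period: [2243, 2901, 3343, 4456, 5204]
Scenario B total after 3 periods: 18147
Difference B − A = 18147 − 16870 = 1277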